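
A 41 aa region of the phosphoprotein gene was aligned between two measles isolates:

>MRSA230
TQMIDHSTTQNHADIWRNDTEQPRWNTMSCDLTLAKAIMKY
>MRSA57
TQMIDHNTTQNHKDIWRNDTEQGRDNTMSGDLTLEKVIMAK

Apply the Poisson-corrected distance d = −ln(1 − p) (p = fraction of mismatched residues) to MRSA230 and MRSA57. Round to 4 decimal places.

Mismatches occur at site 7 (S/N), site 13 (A/K), site 23 (P/G), site 25 (W/D), site 30 (C/G), site 35 (A/E), site 37 (A/V), site 40 (K/A), site 41 (Y/K).
p = 9/41 = 0.219512.
d = −ln(1 − 0.219512) = −ln(0.780488) = 0.2478.

0.2478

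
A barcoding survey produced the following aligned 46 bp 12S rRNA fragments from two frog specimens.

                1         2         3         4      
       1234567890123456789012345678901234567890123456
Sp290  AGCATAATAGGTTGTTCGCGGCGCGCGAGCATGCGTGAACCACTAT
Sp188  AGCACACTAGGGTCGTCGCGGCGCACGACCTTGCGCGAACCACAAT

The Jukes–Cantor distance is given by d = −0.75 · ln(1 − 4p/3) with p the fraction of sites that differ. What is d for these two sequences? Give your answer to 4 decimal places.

0.2567

Mismatches occur at site 5 (T↔C), site 7 (A↔C), site 12 (T↔G), site 14 (G↔C), site 15 (T↔G), site 25 (G↔A), site 29 (G↔C), site 31 (A↔T), site 36 (T↔C), site 44 (T↔A).
p = 10/46 = 0.217391.
d = −0.75 · ln(1 − (4/3)·0.217391) = −0.75 · ln(0.710145) = −0.75 · (-0.342286) = 0.2567.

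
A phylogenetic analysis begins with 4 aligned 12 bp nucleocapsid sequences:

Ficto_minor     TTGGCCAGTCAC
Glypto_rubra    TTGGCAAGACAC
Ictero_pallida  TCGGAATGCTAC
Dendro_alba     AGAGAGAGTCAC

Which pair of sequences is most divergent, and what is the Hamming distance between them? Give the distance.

Pairwise Hamming distances:
  Ficto_minor vs Glypto_rubra: 2
  Ficto_minor vs Ictero_pallida: 6
  Ficto_minor vs Dendro_alba: 5
  Glypto_rubra vs Ictero_pallida: 5
  Glypto_rubra vs Dendro_alba: 6
  Ictero_pallida vs Dendro_alba: 7
The largest is 7, between Ictero_pallida and Dendro_alba.

7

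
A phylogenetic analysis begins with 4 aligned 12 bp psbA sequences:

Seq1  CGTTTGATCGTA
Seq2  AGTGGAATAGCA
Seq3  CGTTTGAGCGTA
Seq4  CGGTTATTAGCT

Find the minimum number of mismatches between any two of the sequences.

1

Pairwise Hamming distances:
  Seq1 vs Seq2: 6
  Seq1 vs Seq3: 1
  Seq1 vs Seq4: 6
  Seq2 vs Seq3: 7
  Seq2 vs Seq4: 6
  Seq3 vs Seq4: 7
The smallest is 1, between Seq1 and Seq3.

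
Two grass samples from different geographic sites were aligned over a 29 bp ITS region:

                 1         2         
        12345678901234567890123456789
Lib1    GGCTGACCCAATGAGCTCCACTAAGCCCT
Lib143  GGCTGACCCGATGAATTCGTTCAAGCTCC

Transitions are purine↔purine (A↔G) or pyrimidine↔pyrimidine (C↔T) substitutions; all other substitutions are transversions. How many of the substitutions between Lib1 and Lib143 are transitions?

7

Differing sites — 10:A/G (Ti); 15:G/A (Ti); 16:C/T (Ti); 19:C/G (Tv); 20:A/T (Tv); 21:C/T (Ti); 22:T/C (Ti); 27:C/T (Ti); 29:T/C (Ti).
Of the 9 differences, 7 transitions and 2 transversions, so the answer is 7.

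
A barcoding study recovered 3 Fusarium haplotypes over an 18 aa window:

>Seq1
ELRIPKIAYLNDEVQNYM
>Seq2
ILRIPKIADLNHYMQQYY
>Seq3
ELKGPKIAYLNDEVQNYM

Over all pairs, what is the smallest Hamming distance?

2

Pairwise Hamming distances:
  Seq1 vs Seq2: 7
  Seq1 vs Seq3: 2
  Seq2 vs Seq3: 9
The smallest is 2, between Seq1 and Seq3.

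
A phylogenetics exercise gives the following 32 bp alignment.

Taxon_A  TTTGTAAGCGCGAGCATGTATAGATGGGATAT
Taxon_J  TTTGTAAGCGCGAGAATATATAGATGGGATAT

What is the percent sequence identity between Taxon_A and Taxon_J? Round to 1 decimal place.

93.8%

Mismatches occur at site 15 (C↔A), site 18 (G↔A).
30 of the 32 sites match, so the percent identity is 30/32 × 100 = 93.8%.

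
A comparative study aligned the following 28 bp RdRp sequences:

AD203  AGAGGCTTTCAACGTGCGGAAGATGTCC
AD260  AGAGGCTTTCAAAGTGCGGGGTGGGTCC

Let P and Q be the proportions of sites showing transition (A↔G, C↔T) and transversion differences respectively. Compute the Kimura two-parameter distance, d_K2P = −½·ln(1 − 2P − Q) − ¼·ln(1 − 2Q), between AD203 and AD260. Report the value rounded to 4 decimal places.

0.2542

Differing sites — 13:C/A (Tv); 20:A/G (Ti); 21:A/G (Ti); 22:G/T (Tv); 23:A/G (Ti); 24:T/G (Tv).
Of the 6 differences, 3 transitions and 3 transversions over 28 sites: P = 3/28 = 0.107143, Q = 3/28 = 0.107143.
d = −0.5·ln(0.678571) − 0.25·ln(0.785714) = −0.5·(-0.387766) − 0.25·(-0.241162) = 0.2542.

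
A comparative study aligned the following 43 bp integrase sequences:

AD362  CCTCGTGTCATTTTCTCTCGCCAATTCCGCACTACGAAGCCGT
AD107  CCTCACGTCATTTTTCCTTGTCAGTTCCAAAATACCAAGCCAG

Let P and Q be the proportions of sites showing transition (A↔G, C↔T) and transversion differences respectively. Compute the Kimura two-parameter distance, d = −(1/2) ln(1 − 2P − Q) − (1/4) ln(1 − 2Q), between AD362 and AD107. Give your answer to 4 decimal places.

The sequences differ at positions 5 (G/A, transition), 6 (T/C, transition), 15 (C/T, transition), 16 (T/C, transition), 19 (C/T, transition), 21 (C/T, transition), 24 (A/G, transition), 29 (G/A, transition), 30 (C/A, transversion), 32 (C/A, transversion), 36 (G/C, transversion), 42 (G/A, transition), 43 (T/G, transversion).
Of the 13 differences, 9 transitions and 4 transversions over 43 sites: P = 9/43 = 0.209302, Q = 4/43 = 0.093023.
d = −0.5·ln(0.488373) − 0.25·ln(0.813954) = −0.5·(-0.716676) − 0.25·(-0.205851) = 0.4098.

0.4098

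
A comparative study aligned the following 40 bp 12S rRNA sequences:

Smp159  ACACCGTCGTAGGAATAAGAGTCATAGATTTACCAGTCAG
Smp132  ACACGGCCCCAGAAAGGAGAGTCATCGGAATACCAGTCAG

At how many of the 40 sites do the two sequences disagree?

The sequences differ at positions 5 (C/G), 7 (T/C), 9 (G/C), 10 (T/C), 13 (G/A), 16 (T/G), 17 (A/G), 26 (A/C), 28 (A/G), 29 (T/A), 30 (T/A).
That gives 11 mismatches out of 40 aligned sites, so the Hamming distance is 11.

11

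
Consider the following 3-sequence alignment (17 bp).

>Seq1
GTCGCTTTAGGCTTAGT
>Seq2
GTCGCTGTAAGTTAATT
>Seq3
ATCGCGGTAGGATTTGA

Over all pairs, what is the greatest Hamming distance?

8

Pairwise Hamming distances:
  Seq1 vs Seq2: 5
  Seq1 vs Seq3: 6
  Seq2 vs Seq3: 8
The largest is 8, between Seq2 and Seq3.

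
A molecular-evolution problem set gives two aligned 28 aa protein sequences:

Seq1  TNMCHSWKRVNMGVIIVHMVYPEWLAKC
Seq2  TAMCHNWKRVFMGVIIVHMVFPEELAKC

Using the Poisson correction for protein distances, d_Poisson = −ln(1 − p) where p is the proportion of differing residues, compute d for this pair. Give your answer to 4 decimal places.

0.1967

Differing sites — 2:N/A; 6:S/N; 11:N/F; 21:Y/F; 24:W/E.
p = 5/28 = 0.178571.
d = −ln(1 − 0.178571) = −ln(0.821429) = 0.1967.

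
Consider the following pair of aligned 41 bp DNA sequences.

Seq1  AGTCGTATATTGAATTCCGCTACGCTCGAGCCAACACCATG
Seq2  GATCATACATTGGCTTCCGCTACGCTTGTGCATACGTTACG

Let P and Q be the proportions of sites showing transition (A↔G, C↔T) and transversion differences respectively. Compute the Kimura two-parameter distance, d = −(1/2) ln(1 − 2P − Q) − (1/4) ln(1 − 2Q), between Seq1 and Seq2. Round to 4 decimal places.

Mismatches occur at site 1 (A/G, transition), site 2 (G/A, transition), site 5 (G/A, transition), site 8 (T/C, transition), site 13 (A/G, transition), site 14 (A/C, transversion), site 27 (C/T, transition), site 29 (A/T, transversion), site 32 (C/A, transversion), site 33 (A/T, transversion), site 36 (A/G, transition), site 37 (C/T, transition), site 38 (C/T, transition), site 40 (T/C, transition).
Of the 14 differences, 10 transitions and 4 transversions over 41 sites: P = 10/41 = 0.243902, Q = 4/41 = 0.097561.
d = −0.5·ln(0.414635) − 0.25·ln(0.804878) = −0.5·(-0.880357) − 0.25·(-0.217065) = 0.4944.

0.4944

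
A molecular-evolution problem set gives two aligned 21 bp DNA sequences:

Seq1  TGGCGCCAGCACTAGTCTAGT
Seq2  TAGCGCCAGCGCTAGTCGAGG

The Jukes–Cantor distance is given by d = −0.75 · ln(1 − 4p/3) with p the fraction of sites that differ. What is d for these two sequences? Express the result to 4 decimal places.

0.2197

The sequences differ at positions 2 (G/A), 11 (A/G), 18 (T/G), 21 (T/G).
p = 4/21 = 0.190476.
d = −0.75 · ln(1 − (4/3)·0.190476) = −0.75 · ln(0.746032) = −0.75 · (-0.292987) = 0.2197.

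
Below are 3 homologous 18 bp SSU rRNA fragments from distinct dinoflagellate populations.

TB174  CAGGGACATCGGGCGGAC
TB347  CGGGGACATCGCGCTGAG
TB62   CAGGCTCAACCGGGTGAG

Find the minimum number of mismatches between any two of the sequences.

Pairwise Hamming distances:
  TB174 vs TB347: 4
  TB174 vs TB62: 7
  TB347 vs TB62: 7
The smallest is 4, between TB174 and TB347.

4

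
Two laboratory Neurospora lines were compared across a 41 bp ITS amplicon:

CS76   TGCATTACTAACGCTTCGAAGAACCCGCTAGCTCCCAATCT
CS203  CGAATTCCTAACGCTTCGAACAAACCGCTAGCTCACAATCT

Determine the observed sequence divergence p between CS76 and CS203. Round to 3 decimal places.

Mismatches occur at site 1 (T→C), site 3 (C→A), site 7 (A→C), site 21 (G→C), site 24 (C→A), site 35 (C→A).
There are 6 differences over 41 sites, so p = 6/41 = 0.146.

0.146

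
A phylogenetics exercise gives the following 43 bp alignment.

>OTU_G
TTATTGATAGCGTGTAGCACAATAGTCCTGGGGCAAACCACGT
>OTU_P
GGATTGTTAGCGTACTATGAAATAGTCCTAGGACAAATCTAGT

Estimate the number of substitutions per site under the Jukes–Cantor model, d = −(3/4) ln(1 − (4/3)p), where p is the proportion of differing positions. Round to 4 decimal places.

Mismatches occur at site 1 (T→G), site 2 (T→G), site 7 (A→T), site 14 (G→A), site 15 (T→C), site 16 (A→T), site 17 (G→A), site 18 (C→T), site 19 (A→G), site 20 (C→A), site 30 (G→A), site 33 (G→A), site 38 (C→T), site 40 (A→T), site 41 (C→A).
p = 15/43 = 0.348837.
d = −0.75 · ln(1 − (4/3)·0.348837) = −0.75 · ln(0.534884) = −0.75 · (-0.625705) = 0.4693.

0.4693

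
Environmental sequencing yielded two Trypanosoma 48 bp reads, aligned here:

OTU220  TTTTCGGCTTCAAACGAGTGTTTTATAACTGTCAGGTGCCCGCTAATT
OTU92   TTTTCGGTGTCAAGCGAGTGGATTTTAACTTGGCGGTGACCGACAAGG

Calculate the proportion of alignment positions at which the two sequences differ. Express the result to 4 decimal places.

Mismatches occur at site 8 (C→T), site 9 (T→G), site 14 (A→G), site 21 (T→G), site 22 (T→A), site 25 (A→T), site 31 (G→T), site 32 (T→G), site 33 (C→G), site 34 (A→C), site 39 (C→A), site 43 (C→A), site 44 (T→C), site 47 (T→G), site 48 (T→G).
There are 15 differences over 48 sites, so p = 15/48 = 0.3125.

0.3125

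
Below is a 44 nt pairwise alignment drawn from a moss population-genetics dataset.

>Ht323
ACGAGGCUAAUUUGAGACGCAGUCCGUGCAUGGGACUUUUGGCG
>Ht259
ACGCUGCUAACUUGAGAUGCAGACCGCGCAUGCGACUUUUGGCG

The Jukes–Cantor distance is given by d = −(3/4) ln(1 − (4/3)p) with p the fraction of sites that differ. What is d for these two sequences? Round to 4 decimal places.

0.1788

Mismatches occur at site 4 (A/C), site 5 (G/U), site 11 (U/C), site 18 (C/U), site 23 (U/A), site 27 (U/C), site 33 (G/C).
p = 7/44 = 0.159091.
d = −0.75 · ln(1 − (4/3)·0.159091) = −0.75 · ln(0.787879) = −0.75 · (-0.238411) = 0.1788.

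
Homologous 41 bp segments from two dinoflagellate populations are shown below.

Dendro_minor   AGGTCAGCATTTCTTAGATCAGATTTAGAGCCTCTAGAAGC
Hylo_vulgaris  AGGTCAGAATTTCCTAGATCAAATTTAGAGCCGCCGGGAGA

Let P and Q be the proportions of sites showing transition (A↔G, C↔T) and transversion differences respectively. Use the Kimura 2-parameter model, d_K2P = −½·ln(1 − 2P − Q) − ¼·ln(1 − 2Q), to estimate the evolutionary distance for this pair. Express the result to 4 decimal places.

The sequences differ at positions 8 (C/A, transversion), 14 (T/C, transition), 22 (G/A, transition), 33 (T/G, transversion), 35 (T/C, transition), 36 (A/G, transition), 38 (A/G, transition), 41 (C/A, transversion).
Of the 8 differences, 5 transitions and 3 transversions over 41 sites: P = 5/41 = 0.121951, Q = 3/41 = 0.073171.
d = −0.5·ln(0.682927) − 0.25·ln(0.853658) = −0.5·(-0.381367) − 0.25·(-0.158225) = 0.2302.

0.2302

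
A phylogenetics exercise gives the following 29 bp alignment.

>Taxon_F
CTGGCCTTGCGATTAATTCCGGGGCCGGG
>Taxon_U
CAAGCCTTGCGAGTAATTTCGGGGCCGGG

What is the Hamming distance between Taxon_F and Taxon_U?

4

Differing sites — 2:T/A; 3:G/A; 13:T/G; 19:C/T.
That gives 4 mismatches out of 29 aligned sites, so the Hamming distance is 4.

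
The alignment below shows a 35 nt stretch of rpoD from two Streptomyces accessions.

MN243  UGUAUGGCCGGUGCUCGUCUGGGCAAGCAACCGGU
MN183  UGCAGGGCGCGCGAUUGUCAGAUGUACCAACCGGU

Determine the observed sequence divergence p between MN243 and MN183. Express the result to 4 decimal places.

0.3714

Differing sites — 3:U/C; 5:U/G; 9:C/G; 10:G/C; 12:U/C; 14:C/A; 16:C/U; 20:U/A; 22:G/A; 23:G/U; 24:C/G; 25:A/U; 27:G/C.
There are 13 differences over 35 sites, so p = 13/35 = 0.3714.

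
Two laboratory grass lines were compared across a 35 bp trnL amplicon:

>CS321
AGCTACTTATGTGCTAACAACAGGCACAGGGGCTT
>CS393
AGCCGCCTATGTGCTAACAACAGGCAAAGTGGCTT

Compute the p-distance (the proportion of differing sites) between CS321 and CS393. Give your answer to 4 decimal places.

0.1429

Differing sites — 4:T/C; 5:A/G; 7:T/C; 27:C/A; 30:G/T.
There are 5 differences over 35 sites, so p = 5/35 = 0.1429.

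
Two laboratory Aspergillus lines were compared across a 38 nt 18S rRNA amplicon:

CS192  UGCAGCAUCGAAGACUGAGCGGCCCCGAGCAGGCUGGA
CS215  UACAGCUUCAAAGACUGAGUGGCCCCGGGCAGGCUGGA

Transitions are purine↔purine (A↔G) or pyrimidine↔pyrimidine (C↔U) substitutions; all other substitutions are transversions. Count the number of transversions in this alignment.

1

Differing sites — 2:G/A (Ti); 7:A/U (Tv); 10:G/A (Ti); 20:C/U (Ti); 28:A/G (Ti).
Of the 5 differences, 4 transitions and 1 transversion, so the answer is 1.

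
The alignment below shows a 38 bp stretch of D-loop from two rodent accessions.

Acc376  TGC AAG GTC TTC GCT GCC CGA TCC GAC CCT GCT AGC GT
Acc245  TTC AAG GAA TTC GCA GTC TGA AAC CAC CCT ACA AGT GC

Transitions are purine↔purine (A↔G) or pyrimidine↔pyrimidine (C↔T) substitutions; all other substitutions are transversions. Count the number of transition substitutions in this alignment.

5

The sequences differ at positions 2 (G/T, transversion), 8 (T/A, transversion), 9 (C/A, transversion), 15 (T/A, transversion), 17 (C/T, transition), 19 (C/T, transition), 22 (T/A, transversion), 23 (C/A, transversion), 25 (G/C, transversion), 31 (G/A, transition), 33 (T/A, transversion), 36 (C/T, transition), 38 (T/C, transition).
Of the 13 differences, 5 transitions and 8 transversions, so the answer is 5.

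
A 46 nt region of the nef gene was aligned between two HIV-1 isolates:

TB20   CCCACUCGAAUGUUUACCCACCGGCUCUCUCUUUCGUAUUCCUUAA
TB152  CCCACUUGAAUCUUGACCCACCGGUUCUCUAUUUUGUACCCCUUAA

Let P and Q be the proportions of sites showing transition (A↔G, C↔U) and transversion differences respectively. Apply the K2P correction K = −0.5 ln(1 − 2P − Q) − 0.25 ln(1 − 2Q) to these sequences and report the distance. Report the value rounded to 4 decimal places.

Differing sites — 7:C/U (Ti); 12:G/C (Tv); 15:U/G (Tv); 25:C/U (Ti); 31:C/A (Tv); 35:C/U (Ti); 39:U/C (Ti); 40:U/C (Ti).
Of the 8 differences, 5 transitions and 3 transversions over 46 sites: P = 5/46 = 0.108696, Q = 3/46 = 0.065217.
d = −0.5·ln(0.717391) − 0.25·ln(0.869566) = −0.5·(-0.332134) − 0.25·(-0.139761) = 0.2010.

0.2010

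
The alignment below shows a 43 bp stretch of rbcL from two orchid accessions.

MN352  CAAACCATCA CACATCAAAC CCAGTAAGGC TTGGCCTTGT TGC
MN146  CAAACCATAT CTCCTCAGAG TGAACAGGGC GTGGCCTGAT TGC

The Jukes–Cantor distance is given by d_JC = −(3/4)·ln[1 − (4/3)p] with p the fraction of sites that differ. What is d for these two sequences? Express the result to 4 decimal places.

Mismatches occur at site 9 (C↔A), site 10 (A↔T), site 12 (A↔T), site 14 (A↔C), site 18 (A↔G), site 20 (C↔G), site 21 (C↔T), site 22 (C↔G), site 24 (G↔A), site 25 (T↔C), site 27 (A↔G), site 31 (T↔G), site 38 (T↔G), site 39 (G↔A).
p = 14/43 = 0.325581.
d = −0.75 · ln(1 − (4/3)·0.325581) = −0.75 · ln(0.565892) = −0.75 · (-0.569352) = 0.4270.

0.4270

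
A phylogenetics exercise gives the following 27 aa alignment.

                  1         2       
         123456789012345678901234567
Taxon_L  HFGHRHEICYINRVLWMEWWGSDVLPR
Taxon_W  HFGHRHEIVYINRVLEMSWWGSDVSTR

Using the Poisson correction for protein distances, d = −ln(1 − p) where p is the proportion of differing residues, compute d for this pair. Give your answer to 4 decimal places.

0.2048

The sequences differ at positions 9 (C/V), 16 (W/E), 18 (E/S), 25 (L/S), 26 (P/T).
p = 5/27 = 0.185185.
d = −ln(1 − 0.185185) = −ln(0.814815) = 0.2048.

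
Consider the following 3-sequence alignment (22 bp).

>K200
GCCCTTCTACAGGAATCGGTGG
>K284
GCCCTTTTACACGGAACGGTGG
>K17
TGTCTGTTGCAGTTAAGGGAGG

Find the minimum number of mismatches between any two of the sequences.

4

Pairwise Hamming distances:
  K200 vs K284: 4
  K200 vs K17: 11
  K284 vs K17: 10
The smallest is 4, between K200 and K284.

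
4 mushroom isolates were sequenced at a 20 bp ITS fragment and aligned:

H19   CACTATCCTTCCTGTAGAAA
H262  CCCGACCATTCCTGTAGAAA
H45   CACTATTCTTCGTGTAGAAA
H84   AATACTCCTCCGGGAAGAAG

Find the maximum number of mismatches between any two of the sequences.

12

Pairwise Hamming distances:
  H19 vs H262: 4
  H19 vs H45: 2
  H19 vs H84: 9
  H262 vs H45: 6
  H262 vs H84: 12
  H45 vs H84: 9
The largest is 12, between H262 and H84.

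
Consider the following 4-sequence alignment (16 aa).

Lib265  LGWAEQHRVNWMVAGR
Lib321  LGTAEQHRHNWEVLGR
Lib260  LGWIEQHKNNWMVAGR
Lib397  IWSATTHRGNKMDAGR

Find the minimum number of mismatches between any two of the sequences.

Pairwise Hamming distances:
  Lib265 vs Lib321: 4
  Lib265 vs Lib260: 3
  Lib265 vs Lib397: 8
  Lib321 vs Lib260: 6
  Lib321 vs Lib397: 10
  Lib260 vs Lib397: 10
The smallest is 3, between Lib265 and Lib260.

3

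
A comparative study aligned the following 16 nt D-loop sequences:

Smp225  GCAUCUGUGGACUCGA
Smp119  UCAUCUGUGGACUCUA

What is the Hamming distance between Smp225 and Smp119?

Differing sites — 1:G/U; 15:G/U.
That gives 2 mismatches out of 16 aligned sites, so the Hamming distance is 2.

2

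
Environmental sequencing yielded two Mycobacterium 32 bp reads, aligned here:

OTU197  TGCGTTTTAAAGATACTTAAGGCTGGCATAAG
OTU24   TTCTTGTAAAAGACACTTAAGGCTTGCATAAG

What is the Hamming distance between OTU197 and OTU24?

The sequences differ at positions 2 (G/T), 4 (G/T), 6 (T/G), 8 (T/A), 14 (T/C), 25 (G/T).
That gives 6 mismatches out of 32 aligned sites, so the Hamming distance is 6.

6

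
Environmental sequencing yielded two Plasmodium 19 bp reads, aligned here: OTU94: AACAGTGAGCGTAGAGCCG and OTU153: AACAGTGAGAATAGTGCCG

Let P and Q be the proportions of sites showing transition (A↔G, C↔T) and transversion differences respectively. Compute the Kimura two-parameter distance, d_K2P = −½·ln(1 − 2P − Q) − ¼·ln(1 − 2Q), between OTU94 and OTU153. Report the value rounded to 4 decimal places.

Differing sites — 10:C/A (Tv); 11:G/A (Ti); 15:A/T (Tv).
Of the 3 differences, 1 transition and 2 transversions over 19 sites: P = 1/19 = 0.052632, Q = 2/19 = 0.105263.
d = −0.5·ln(0.789473) − 0.25·ln(0.789474) = −0.5·(-0.236390) − 0.25·(-0.236388) = 0.1773.

0.1773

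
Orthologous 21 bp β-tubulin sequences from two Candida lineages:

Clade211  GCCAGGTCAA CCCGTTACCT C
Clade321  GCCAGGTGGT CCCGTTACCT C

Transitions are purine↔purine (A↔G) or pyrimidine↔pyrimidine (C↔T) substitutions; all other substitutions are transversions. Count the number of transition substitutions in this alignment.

1

The sequences differ at positions 8 (C/G, transversion), 9 (A/G, transition), 10 (A/T, transversion).
Of the 3 differences, 1 transition and 2 transversions, so the answer is 1.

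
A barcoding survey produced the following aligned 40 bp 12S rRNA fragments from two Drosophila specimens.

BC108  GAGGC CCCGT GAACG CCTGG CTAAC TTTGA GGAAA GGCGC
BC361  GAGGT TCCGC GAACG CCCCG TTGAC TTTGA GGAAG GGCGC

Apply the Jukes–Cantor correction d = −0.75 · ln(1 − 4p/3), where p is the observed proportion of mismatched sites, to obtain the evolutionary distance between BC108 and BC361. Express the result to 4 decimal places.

0.2326

The sequences differ at positions 5 (C/T), 6 (C/T), 10 (T/C), 18 (T/C), 19 (G/C), 21 (C/T), 23 (A/G), 35 (A/G).
p = 8/40 = 0.200000.
d = −0.75 · ln(1 − (4/3)·0.200000) = −0.75 · ln(0.733333) = −0.75 · (-0.310155) = 0.2326.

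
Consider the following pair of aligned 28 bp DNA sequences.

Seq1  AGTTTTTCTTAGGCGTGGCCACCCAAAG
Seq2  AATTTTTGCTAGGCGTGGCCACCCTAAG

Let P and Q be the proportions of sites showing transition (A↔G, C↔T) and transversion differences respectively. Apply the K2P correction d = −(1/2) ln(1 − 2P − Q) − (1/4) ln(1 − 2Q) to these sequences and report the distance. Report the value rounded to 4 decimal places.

The sequences differ at positions 2 (G/A, transition), 8 (C/G, transversion), 9 (T/C, transition), 25 (A/T, transversion).
Of the 4 differences, 2 transitions and 2 transversions over 28 sites: P = 2/28 = 0.071429, Q = 2/28 = 0.071429.
d = −0.5·ln(0.785713) − 0.25·ln(0.857142) = −0.5·(-0.241164) − 0.25·(-0.154152) = 0.1591.

0.1591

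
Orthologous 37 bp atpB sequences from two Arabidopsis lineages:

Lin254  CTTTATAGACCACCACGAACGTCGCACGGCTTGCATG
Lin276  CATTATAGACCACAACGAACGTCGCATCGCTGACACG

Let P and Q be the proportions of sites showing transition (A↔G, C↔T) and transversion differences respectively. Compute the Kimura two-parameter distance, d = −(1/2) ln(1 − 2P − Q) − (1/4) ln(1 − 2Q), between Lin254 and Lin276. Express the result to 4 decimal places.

Mismatches occur at site 2 (T/A, transversion), site 14 (C/A, transversion), site 27 (C/T, transition), site 28 (G/C, transversion), site 32 (T/G, transversion), site 33 (G/A, transition), site 36 (T/C, transition).
Of the 7 differences, 3 transitions and 4 transversions over 37 sites: P = 3/37 = 0.081081, Q = 4/37 = 0.108108.
d = −0.5·ln(0.729730) − 0.25·ln(0.783784) = −0.5·(-0.315081) − 0.25·(-0.243622) = 0.2184.

0.2184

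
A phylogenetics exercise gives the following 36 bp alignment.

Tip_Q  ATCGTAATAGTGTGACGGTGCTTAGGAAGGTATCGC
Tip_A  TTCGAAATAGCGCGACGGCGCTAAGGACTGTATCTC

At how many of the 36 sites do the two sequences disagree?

Mismatches occur at site 1 (A→T), site 5 (T→A), site 11 (T→C), site 13 (T→C), site 19 (T→C), site 23 (T→A), site 28 (A→C), site 29 (G→T), site 35 (G→T).
That gives 9 mismatches out of 36 aligned sites, so the Hamming distance is 9.

9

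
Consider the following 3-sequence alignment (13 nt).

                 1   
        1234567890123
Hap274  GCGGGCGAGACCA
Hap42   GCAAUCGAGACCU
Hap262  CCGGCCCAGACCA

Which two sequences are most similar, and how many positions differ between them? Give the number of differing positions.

3

Pairwise Hamming distances:
  Hap274 vs Hap42: 4
  Hap274 vs Hap262: 3
  Hap42 vs Hap262: 6
The smallest is 3, between Hap274 and Hap262.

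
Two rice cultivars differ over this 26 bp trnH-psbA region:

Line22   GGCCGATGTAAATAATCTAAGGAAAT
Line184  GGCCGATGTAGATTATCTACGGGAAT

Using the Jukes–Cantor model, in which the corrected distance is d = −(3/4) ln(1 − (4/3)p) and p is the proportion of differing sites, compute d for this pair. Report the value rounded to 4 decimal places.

Differing sites — 11:A/G; 14:A/T; 20:A/C; 23:A/G.
p = 4/26 = 0.153846.
d = −0.75 · ln(1 − (4/3)·0.153846) = −0.75 · ln(0.794872) = −0.75 · (-0.229574) = 0.1722.

0.1722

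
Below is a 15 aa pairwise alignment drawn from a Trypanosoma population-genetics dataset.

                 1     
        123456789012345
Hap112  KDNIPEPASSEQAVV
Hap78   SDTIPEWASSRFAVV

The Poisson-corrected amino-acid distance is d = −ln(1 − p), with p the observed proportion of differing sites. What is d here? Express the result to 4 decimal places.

Mismatches occur at site 1 (K/S), site 3 (N/T), site 7 (P/W), site 11 (E/R), site 12 (Q/F).
p = 5/15 = 0.333333.
d = −ln(1 − 0.333333) = −ln(0.666667) = 0.4055.

0.4055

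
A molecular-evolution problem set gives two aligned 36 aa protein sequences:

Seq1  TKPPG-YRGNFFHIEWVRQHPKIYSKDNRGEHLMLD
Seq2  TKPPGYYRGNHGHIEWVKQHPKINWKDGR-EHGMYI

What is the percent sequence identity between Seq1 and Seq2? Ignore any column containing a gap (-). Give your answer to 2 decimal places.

73.53%

Excluding the 2 gap columns leaves 34 comparable sites.
The sequences differ at positions 11 (F/H), 12 (F/G), 18 (R/K), 24 (Y/N), 25 (S/W), 28 (N/G), 33 (L/G), 35 (L/Y), 36 (D/I).
25 of the 34 comparable sites match, so the percent identity is 25/34 × 100 = 73.53%.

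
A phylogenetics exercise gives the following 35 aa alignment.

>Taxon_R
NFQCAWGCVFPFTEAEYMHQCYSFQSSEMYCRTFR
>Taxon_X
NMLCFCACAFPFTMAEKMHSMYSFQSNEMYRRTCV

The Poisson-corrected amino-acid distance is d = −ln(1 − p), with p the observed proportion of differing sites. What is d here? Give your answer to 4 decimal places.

Differing sites — 2:F/M; 3:Q/L; 5:A/F; 6:W/C; 7:G/A; 9:V/A; 14:E/M; 17:Y/K; 20:Q/S; 21:C/M; 27:S/N; 31:C/R; 34:F/C; 35:R/V.
p = 14/35 = 0.400000.
d = −ln(1 − 0.400000) = −ln(0.600000) = 0.5108.

0.5108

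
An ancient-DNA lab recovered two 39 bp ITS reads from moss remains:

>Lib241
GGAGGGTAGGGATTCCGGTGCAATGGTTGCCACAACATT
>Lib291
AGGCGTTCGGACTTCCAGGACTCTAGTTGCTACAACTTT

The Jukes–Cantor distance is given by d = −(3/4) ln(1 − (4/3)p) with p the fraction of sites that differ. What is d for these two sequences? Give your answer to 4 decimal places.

The sequences differ at positions 1 (G/A), 3 (A/G), 4 (G/C), 6 (G/T), 8 (A/C), 11 (G/A), 12 (A/C), 17 (G/A), 19 (T/G), 20 (G/A), 22 (A/T), 23 (A/C), 25 (G/A), 31 (C/T), 37 (A/T).
p = 15/39 = 0.384615.
d = −0.75 · ln(1 − (4/3)·0.384615) = −0.75 · ln(0.487180) = −0.75 · (-0.719122) = 0.5393.

0.5393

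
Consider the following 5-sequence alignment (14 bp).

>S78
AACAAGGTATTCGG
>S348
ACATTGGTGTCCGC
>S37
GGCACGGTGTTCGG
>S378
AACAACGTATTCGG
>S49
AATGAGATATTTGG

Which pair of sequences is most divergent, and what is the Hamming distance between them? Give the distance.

9

Pairwise Hamming distances:
  S78 vs S348: 7
  S78 vs S37: 4
  S78 vs S378: 1
  S78 vs S49: 4
  S348 vs S37: 7
  S348 vs S378: 8
  S348 vs S49: 9
  S37 vs S378: 5
  S37 vs S49: 8
  S378 vs S49: 5
The largest is 9, between S348 and S49.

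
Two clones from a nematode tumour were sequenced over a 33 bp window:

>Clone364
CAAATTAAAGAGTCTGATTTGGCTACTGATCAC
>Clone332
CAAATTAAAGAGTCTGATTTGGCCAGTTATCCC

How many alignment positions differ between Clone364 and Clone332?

The sequences differ at positions 24 (T/C), 26 (C/G), 28 (G/T), 32 (A/C).
That gives 4 mismatches out of 33 aligned sites, so the Hamming distance is 4.

4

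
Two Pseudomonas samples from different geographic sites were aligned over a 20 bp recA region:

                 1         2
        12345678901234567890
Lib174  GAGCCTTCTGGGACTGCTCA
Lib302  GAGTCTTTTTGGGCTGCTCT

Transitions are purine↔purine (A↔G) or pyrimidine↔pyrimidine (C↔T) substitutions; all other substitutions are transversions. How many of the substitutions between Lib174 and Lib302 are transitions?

Differing sites — 4:C/T (Ti); 8:C/T (Ti); 10:G/T (Tv); 13:A/G (Ti); 20:A/T (Tv).
Of the 5 differences, 3 transitions and 2 transversions, so the answer is 3.

3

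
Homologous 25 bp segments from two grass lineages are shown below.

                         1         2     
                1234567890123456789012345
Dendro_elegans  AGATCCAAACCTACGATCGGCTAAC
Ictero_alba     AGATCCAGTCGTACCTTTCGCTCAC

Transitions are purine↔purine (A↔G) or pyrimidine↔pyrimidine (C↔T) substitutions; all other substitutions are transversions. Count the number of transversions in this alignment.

Mismatches occur at site 8 (A/G, transition), site 9 (A/T, transversion), site 11 (C/G, transversion), site 15 (G/C, transversion), site 16 (A/T, transversion), site 18 (C/T, transition), site 19 (G/C, transversion), site 23 (A/C, transversion).
Of the 8 differences, 2 transitions and 6 transversions, so the answer is 6.

6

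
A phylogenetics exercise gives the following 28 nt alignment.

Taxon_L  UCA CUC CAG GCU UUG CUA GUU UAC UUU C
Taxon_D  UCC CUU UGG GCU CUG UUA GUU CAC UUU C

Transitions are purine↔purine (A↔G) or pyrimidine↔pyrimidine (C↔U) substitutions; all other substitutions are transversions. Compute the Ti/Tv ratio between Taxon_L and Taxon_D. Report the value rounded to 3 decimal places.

6.000

Differing sites — 3:A/C (Tv); 6:C/U (Ti); 7:C/U (Ti); 8:A/G (Ti); 13:U/C (Ti); 16:C/U (Ti); 22:U/C (Ti).
Of the 7 differences, 6 transitions and 1 transversion, so Ti/Tv = 6/1 = 6.000.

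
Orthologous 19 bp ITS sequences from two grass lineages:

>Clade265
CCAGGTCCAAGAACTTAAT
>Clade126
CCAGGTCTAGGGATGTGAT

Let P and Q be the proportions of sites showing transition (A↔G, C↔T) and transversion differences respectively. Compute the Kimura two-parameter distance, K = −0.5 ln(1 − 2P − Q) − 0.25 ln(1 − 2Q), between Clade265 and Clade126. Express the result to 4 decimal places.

0.4603

Mismatches occur at site 8 (C→T, transition), site 10 (A→G, transition), site 12 (A→G, transition), site 14 (C→T, transition), site 15 (T→G, transversion), site 17 (A→G, transition).
Of the 6 differences, 5 transitions and 1 transversion over 19 sites: P = 5/19 = 0.263158, Q = 1/19 = 0.052632.
d = −0.5·ln(0.421052) − 0.25·ln(0.894736) = −0.5·(-0.864999) − 0.25·(-0.111227) = 0.4603.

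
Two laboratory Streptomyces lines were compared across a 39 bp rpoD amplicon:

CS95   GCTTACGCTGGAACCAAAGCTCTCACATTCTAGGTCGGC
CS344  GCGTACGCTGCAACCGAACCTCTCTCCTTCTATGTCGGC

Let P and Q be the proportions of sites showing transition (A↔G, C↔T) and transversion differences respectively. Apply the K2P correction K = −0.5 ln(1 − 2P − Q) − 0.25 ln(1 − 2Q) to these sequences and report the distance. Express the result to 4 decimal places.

0.2067

Mismatches occur at site 3 (T↔G, transversion), site 11 (G↔C, transversion), site 16 (A↔G, transition), site 19 (G↔C, transversion), site 25 (A↔T, transversion), site 27 (A↔C, transversion), site 33 (G↔T, transversion).
Of the 7 differences, 1 transition and 6 transversions over 39 sites: P = 1/39 = 0.025641, Q = 6/39 = 0.153846.
d = −0.5·ln(0.794872) − 0.25·ln(0.692308) = −0.5·(-0.229574) − 0.25·(-0.367724) = 0.2067.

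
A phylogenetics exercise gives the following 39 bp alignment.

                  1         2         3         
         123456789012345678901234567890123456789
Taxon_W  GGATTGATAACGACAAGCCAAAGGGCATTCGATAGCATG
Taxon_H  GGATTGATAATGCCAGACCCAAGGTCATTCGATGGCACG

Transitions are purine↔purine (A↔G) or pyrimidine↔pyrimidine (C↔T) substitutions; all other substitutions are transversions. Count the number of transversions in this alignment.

Differing sites — 11:C/T (Ti); 13:A/C (Tv); 16:A/G (Ti); 17:G/A (Ti); 20:A/C (Tv); 25:G/T (Tv); 34:A/G (Ti); 38:T/C (Ti).
Of the 8 differences, 5 transitions and 3 transversions, so the answer is 3.

3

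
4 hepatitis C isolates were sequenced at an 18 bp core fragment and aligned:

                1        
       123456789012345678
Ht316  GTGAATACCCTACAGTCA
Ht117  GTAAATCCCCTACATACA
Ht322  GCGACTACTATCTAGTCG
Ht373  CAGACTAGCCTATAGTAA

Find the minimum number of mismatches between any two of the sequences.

Pairwise Hamming distances:
  Ht316 vs Ht117: 4
  Ht316 vs Ht322: 7
  Ht316 vs Ht373: 6
  Ht117 vs Ht322: 11
  Ht117 vs Ht373: 10
  Ht322 vs Ht373: 8
The smallest is 4, between Ht316 and Ht117.

4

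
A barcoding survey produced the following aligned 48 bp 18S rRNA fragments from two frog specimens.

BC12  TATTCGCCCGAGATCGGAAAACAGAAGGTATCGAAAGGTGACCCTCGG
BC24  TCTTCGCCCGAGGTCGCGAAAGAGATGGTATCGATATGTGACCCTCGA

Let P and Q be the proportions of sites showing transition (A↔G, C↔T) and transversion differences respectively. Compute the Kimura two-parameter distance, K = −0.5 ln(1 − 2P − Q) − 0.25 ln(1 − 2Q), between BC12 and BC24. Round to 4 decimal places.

0.2158

Differing sites — 2:A/C (Tv); 13:A/G (Ti); 17:G/C (Tv); 18:A/G (Ti); 22:C/G (Tv); 26:A/T (Tv); 35:A/T (Tv); 37:G/T (Tv); 48:G/A (Ti).
Of the 9 differences, 3 transitions and 6 transversions over 48 sites: P = 3/48 = 0.062500, Q = 6/48 = 0.125000.
d = −0.5·ln(0.750000) − 0.25·ln(0.750000) = −0.5·(-0.287682) − 0.25·(-0.287682) = 0.2158.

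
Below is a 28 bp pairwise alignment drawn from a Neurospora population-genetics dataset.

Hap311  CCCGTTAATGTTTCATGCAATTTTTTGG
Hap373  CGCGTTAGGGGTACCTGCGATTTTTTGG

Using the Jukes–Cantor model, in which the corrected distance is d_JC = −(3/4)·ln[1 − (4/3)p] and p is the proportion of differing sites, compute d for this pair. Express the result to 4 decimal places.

Mismatches occur at site 2 (C/G), site 8 (A/G), site 9 (T/G), site 11 (T/G), site 13 (T/A), site 15 (A/C), site 19 (A/G).
p = 7/28 = 0.250000.
d = −0.75 · ln(1 − (4/3)·0.250000) = −0.75 · ln(0.666667) = −0.75 · (-0.405465) = 0.3041.

0.3041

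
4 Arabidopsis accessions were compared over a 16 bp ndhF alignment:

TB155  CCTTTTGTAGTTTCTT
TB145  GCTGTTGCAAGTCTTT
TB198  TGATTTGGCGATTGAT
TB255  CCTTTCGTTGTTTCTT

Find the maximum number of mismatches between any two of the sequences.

Pairwise Hamming distances:
  TB155 vs TB145: 7
  TB155 vs TB198: 8
  TB155 vs TB255: 2
  TB145 vs TB198: 11
  TB145 vs TB255: 9
  TB198 vs TB255: 9
The largest is 11, between TB145 and TB198.

11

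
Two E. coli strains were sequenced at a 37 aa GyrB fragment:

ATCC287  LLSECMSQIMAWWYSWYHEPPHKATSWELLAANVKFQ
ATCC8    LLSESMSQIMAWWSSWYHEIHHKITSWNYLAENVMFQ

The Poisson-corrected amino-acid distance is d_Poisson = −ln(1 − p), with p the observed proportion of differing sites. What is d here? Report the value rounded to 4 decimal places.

0.2787

Mismatches occur at site 5 (C↔S), site 14 (Y↔S), site 20 (P↔I), site 21 (P↔H), site 24 (A↔I), site 28 (E↔N), site 29 (L↔Y), site 32 (A↔E), site 35 (K↔M).
p = 9/37 = 0.243243.
d = −ln(1 − 0.243243) = −ln(0.756757) = 0.2787.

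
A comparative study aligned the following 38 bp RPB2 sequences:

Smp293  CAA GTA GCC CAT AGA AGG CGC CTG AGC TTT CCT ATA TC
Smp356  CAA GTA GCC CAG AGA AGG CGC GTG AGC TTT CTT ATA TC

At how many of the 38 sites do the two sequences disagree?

Differing sites — 12:T/G; 22:C/G; 32:C/T.
That gives 3 mismatches out of 38 aligned sites, so the Hamming distance is 3.

3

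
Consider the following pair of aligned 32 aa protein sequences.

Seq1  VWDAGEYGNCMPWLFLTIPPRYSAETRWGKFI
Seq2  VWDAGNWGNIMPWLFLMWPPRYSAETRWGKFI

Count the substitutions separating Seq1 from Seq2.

Mismatches occur at site 6 (E/N), site 7 (Y/W), site 10 (C/I), site 17 (T/M), site 18 (I/W).
That gives 5 mismatches out of 32 aligned sites, so the Hamming distance is 5.

5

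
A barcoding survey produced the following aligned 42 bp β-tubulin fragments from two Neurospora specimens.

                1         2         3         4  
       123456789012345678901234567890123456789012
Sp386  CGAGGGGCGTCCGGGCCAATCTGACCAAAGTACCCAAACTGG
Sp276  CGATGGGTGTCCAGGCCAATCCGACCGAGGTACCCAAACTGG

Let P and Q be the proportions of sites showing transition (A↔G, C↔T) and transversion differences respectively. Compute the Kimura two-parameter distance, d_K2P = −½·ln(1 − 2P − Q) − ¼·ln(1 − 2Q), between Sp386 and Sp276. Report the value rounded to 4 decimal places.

Differing sites — 4:G/T (Tv); 8:C/T (Ti); 13:G/A (Ti); 22:T/C (Ti); 27:A/G (Ti); 29:A/G (Ti).
Of the 6 differences, 5 transitions and 1 transversion over 42 sites: P = 5/42 = 0.119048, Q = 1/42 = 0.023810.
d = −0.5·ln(0.738094) − 0.25·ln(0.952380) = −0.5·(-0.303684) − 0.25·(-0.048791) = 0.1640.

0.1640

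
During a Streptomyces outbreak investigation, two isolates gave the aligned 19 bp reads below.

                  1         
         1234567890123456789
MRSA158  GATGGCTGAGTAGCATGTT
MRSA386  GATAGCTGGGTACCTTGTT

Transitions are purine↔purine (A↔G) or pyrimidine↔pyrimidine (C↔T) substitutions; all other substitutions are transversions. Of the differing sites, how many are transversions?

2

Differing sites — 4:G/A (Ti); 9:A/G (Ti); 13:G/C (Tv); 15:A/T (Tv).
Of the 4 differences, 2 transitions and 2 transversions, so the answer is 2.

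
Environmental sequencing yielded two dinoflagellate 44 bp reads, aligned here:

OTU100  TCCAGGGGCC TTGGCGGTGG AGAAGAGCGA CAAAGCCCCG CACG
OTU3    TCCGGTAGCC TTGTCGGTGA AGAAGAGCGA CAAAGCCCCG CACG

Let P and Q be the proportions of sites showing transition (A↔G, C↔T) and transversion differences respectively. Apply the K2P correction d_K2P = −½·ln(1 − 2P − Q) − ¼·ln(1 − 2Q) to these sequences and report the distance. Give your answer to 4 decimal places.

0.1242

The sequences differ at positions 4 (A/G, transition), 6 (G/T, transversion), 7 (G/A, transition), 14 (G/T, transversion), 20 (G/A, transition).
Of the 5 differences, 3 transitions and 2 transversions over 44 sites: P = 3/44 = 0.068182, Q = 2/44 = 0.045455.
d = −0.5·ln(0.818181) − 0.25·ln(0.909090) = −0.5·(-0.200672) − 0.25·(-0.095311) = 0.1242.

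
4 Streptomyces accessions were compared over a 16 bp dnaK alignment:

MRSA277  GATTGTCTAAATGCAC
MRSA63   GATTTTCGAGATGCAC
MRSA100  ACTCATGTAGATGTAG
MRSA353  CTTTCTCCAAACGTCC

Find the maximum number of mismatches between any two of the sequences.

Pairwise Hamming distances:
  MRSA277 vs MRSA63: 3
  MRSA277 vs MRSA100: 8
  MRSA277 vs MRSA353: 7
  MRSA63 vs MRSA100: 8
  MRSA63 vs MRSA353: 8
  MRSA100 vs MRSA353: 10
The largest is 10, between MRSA100 and MRSA353.

10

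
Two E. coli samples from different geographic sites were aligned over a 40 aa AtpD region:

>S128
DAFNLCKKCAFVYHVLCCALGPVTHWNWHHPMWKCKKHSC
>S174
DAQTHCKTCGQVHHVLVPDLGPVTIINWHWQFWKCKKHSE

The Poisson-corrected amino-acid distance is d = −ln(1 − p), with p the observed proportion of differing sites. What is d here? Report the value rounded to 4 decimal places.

0.5108

Mismatches occur at site 3 (F/Q), site 4 (N/T), site 5 (L/H), site 8 (K/T), site 10 (A/G), site 11 (F/Q), site 13 (Y/H), site 17 (C/V), site 18 (C/P), site 19 (A/D), site 25 (H/I), site 26 (W/I), site 30 (H/W), site 31 (P/Q), site 32 (M/F), site 40 (C/E).
p = 16/40 = 0.400000.
d = −ln(1 − 0.400000) = −ln(0.600000) = 0.5108.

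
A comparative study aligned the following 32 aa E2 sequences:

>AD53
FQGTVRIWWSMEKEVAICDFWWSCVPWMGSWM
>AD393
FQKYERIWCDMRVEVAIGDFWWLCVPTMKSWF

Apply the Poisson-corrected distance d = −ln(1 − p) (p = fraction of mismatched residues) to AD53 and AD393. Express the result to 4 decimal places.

Differing sites — 3:G/K; 4:T/Y; 5:V/E; 9:W/C; 10:S/D; 12:E/R; 13:K/V; 18:C/G; 23:S/L; 27:W/T; 29:G/K; 32:M/F.
p = 12/32 = 0.375000.
d = −ln(1 − 0.375000) = −ln(0.625000) = 0.4700.

0.4700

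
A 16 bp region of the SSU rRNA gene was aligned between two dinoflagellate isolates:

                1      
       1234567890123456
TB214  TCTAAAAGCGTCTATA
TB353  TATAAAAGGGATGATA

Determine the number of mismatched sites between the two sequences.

Differing sites — 2:C/A; 9:C/G; 11:T/A; 12:C/T; 13:T/G.
That gives 5 mismatches out of 16 aligned sites, so the Hamming distance is 5.

5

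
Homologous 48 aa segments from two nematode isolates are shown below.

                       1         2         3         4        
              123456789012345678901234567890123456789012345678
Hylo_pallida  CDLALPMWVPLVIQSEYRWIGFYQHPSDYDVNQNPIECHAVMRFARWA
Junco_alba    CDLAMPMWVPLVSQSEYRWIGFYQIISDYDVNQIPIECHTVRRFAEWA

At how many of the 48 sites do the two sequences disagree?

8

The sequences differ at positions 5 (L/M), 13 (I/S), 25 (H/I), 26 (P/I), 34 (N/I), 40 (A/T), 42 (M/R), 46 (R/E).
That gives 8 mismatches out of 48 aligned sites, so the Hamming distance is 8.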